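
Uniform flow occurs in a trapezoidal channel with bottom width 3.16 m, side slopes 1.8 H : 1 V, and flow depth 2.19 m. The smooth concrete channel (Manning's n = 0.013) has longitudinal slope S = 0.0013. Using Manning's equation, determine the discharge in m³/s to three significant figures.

50.8 m³/s

A = (b + z·y)·y = (3.16 + 1.8×2.19)×2.19 = 15.55 m²
P = b + 2y√(1+z²) = 3.16 + 2×2.19×√(1+1.8²) = 12.18 m
R = A/P = 15.55/12.18 = 1.277 m
Q = (1/n)·A·R^(2/3)·S^(1/2) = (1/0.013) × 15.55 × 1.277^(2/3) × 0.0013^(1/2) = 50.78 m³/s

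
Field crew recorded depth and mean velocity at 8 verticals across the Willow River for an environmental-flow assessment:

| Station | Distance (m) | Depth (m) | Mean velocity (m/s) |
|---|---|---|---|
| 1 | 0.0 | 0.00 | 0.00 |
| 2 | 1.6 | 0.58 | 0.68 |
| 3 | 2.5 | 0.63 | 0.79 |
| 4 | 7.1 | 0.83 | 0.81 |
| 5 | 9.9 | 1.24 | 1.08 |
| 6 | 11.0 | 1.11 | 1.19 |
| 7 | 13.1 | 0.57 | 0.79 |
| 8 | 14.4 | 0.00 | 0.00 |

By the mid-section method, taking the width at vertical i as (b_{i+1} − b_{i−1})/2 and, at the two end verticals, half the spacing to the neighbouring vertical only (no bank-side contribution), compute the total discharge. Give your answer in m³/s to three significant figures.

w_2 = (2.5 − 0.0)/2 = 1.25 m; q_2 = 0.68 × 0.58 × 1.25 = 0.4930 m³/s
w_3 = (7.1 − 1.6)/2 = 2.75 m; q_3 = 0.79 × 0.63 × 2.75 = 1.369 m³/s
w_4 = (9.9 − 2.5)/2 = 3.7 m; q_4 = 0.81 × 0.83 × 3.7 = 2.488 m³/s
w_5 = (11.0 − 7.1)/2 = 1.95 m; q_5 = 1.08 × 1.24 × 1.95 = 2.611 m³/s
w_6 = (13.1 − 9.9)/2 = 1.6 m; q_6 = 1.19 × 1.11 × 1.6 = 2.113 m³/s
w_7 = (14.4 − 11.0)/2 = 1.7 m; q_7 = 0.79 × 0.57 × 1.7 = 0.7655 m³/s
Stations 1, 8 contribute zero (depth or velocity is 0).
Q = Σ qᵢ = 9.840 m³/s

9.84 m³/s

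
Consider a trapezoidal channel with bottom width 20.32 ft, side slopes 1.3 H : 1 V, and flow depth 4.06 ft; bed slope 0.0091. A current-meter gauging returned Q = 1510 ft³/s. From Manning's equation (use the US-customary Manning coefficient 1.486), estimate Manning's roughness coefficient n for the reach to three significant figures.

A = (b + z·y)·y = (20.32 + 1.3×4.06)×4.06 = 103.9 ft²
P = b + 2y√(1+z²) = 20.32 + 2×4.06×√(1+1.3²) = 33.64 ft
R = A/P = 103.9/33.64 = 3.090 ft
n = (1.486/Q)·A·R^(2/3)·S^(1/2) = (1.486/1510) × 103.9 × 2.121 × 0.09539 = 0.02070

0.0207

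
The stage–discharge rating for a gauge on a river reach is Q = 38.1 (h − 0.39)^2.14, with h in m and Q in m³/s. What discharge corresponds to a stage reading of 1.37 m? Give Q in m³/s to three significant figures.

Q = 38.1 × (1.37 − 0.39)^2.14 = 38.1 × 0.98^2.14 = 36.49 m³/s

36.5 m³/s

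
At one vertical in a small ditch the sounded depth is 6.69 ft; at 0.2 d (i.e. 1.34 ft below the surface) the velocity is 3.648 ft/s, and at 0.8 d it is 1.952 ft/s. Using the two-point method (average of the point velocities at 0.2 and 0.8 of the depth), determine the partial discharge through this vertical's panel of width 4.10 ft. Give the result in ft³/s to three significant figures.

76.8 ft³/s

v̄ = (3.648 + 1.952) / 2 = 2.800 ft/s
q = v̄ × d × w = 2.800 × 6.69 × 4.10 = 76.80 ft³/s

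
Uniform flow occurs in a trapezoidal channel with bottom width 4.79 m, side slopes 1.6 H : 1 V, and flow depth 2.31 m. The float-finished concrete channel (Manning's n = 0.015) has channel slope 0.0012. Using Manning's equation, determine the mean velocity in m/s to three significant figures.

2.96 m/s

A = (b + z·y)·y = (4.79 + 1.6×2.31)×2.31 = 19.60 m²
P = b + 2y√(1+z²) = 4.79 + 2×2.31×√(1+1.6²) = 13.51 m
R = A/P = 19.60/13.51 = 1.451 m
Q = (1/n)·A·R^(2/3)·S^(1/2) = (1/0.015) × 19.60 × 1.451^(2/3) × 0.0012^(1/2) = 58.03 m³/s
V = Q/A = 58.03/19.60 = 2.960 m/s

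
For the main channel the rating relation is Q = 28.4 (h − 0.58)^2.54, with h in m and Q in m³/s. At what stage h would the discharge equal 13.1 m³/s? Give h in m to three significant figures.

1.32 m

h − h₀ = (Q/C)^(1/b) = (13.1/28.4)^(1/2.54) = 0.7374 m
h = 0.58 + 0.7374 = 1.317 m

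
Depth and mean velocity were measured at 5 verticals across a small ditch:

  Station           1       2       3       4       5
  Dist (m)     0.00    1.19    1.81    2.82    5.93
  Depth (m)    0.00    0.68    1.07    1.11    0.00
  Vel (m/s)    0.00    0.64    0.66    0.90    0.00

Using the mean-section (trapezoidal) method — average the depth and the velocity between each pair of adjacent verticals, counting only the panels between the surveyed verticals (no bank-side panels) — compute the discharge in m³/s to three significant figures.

2.12 m³/s

Panel 1-2: Δb = 1.19 m, d̄ = (0.00+0.68)/2 = 0.34, v̄ = (0.00+0.64)/2 = 0.32 → q = 1.19×0.34×0.32 = 0.1295 m³/s
Panel 2-3: Δb = 0.62 m, d̄ = (0.68+1.07)/2 = 0.875, v̄ = (0.64+0.66)/2 = 0.65 → q = 0.62×0.875×0.65 = 0.3526 m³/s
Panel 3-4: Δb = 1.01 m, d̄ = (1.07+1.11)/2 = 1.09, v̄ = (0.66+0.90)/2 = 0.78 → q = 1.01×1.09×0.78 = 0.8587 m³/s
Panel 4-5: Δb = 3.11 m, d̄ = (1.11+0.00)/2 = 0.555, v̄ = (0.90+0.00)/2 = 0.45 → q = 3.11×0.555×0.45 = 0.7767 m³/s
Q = Σ q = 2.118 m³/s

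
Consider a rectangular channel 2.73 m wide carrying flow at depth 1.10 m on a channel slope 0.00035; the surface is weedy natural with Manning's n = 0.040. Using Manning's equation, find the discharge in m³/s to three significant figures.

1.01 m³/s

A = b·y = 2.73 × 1.10 = 3.003 m²
P = b + 2y = 2.73 + 2×1.10 = 4.930 m
R = A/P = 3.003/4.930 = 0.6091 m
Q = (1/n)·A·R^(2/3)·S^(1/2) = (1/0.040) × 3.003 × 0.6091^(2/3) × 0.00035^(1/2) = 1.009 m³/s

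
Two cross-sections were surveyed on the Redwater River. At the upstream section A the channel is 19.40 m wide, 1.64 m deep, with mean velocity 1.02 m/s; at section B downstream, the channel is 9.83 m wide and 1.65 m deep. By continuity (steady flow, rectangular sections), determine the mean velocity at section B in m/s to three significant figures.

Q = A₁V₁ = (19.40×1.64) × 1.02 = 32.45 m³/s
A₂ = 9.83 × 1.65 = 16.22 m²
V₂ = Q/A₂ = 32.45/16.22 = 2.001 m/s

2.00 m/s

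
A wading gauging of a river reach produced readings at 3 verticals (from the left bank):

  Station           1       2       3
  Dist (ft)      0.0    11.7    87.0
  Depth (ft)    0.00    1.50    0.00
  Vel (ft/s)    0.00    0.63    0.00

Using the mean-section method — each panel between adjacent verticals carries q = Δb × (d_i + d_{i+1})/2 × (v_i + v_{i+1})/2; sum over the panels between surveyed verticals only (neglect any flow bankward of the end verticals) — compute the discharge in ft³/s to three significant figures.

20.6 ft³/s

Panel 1-2: Δb = 11.7 ft, d̄ = (0.00+1.50)/2 = 0.75, v̄ = (0.00+0.63)/2 = 0.315 → q = 11.7×0.75×0.315 = 2.764 ft³/s
Panel 2-3: Δb = 75.3 ft, d̄ = (1.50+0.00)/2 = 0.75, v̄ = (0.63+0.00)/2 = 0.315 → q = 75.3×0.75×0.315 = 17.79 ft³/s
Q = Σ q = 20.55 ft³/s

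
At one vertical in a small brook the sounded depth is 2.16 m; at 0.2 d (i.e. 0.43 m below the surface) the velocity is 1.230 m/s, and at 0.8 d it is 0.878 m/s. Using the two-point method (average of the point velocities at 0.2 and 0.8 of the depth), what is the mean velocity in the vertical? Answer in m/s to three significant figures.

1.05 m/s

v̄ = (1.230 + 0.878) / 2 = 1.054 m/s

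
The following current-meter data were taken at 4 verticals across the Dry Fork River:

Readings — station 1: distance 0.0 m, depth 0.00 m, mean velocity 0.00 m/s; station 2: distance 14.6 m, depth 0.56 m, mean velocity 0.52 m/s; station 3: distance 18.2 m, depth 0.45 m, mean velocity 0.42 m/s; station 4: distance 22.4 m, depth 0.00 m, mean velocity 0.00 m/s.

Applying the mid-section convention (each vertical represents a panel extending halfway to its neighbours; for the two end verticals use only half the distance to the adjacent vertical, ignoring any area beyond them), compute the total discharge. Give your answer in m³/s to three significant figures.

w_2 = (18.2 − 0.0)/2 = 9.1 m; q_2 = 0.52 × 0.56 × 9.1 = 2.650 m³/s
w_3 = (22.4 − 14.6)/2 = 3.9 m; q_3 = 0.42 × 0.45 × 3.9 = 0.7371 m³/s
Stations 1, 4 contribute zero (depth or velocity is 0).
Q = Σ qᵢ = 3.387 m³/s

3.39 m³/s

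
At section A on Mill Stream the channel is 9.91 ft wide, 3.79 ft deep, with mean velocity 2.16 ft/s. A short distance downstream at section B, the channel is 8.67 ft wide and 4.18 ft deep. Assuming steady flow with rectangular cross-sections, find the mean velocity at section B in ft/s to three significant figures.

2.24 ft/s

Q = A₁V₁ = (9.91×3.79) × 2.16 = 81.13 ft³/s
A₂ = 8.67 × 4.18 = 36.24 ft²
V₂ = Q/A₂ = 81.13/36.24 = 2.239 ft/s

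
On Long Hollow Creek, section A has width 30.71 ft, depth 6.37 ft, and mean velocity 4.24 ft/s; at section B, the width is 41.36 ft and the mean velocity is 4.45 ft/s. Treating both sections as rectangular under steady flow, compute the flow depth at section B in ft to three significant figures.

Q = A₁V₁ = (30.71×6.37) × 4.24 = 829.4 ft³/s
d₂ = Q/(b₂ V₂) = 829.4/(41.36×4.45) = 4.507 ft

4.51 ft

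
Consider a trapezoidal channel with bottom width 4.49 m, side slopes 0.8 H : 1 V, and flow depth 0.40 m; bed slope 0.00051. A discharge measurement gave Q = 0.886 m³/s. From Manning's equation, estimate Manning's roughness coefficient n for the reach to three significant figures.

A = (b + z·y)·y = (4.49 + 0.8×0.40)×0.40 = 1.924 m²
P = b + 2y√(1+z²) = 4.49 + 2×0.40×√(1+0.8²) = 5.514 m
R = A/P = 1.924/5.514 = 0.3489 m
n = (1/Q)·A·R^(2/3)·S^(1/2) = (1/0.886) × 1.924 × 0.4956 × 0.02258 = 0.02430

0.0243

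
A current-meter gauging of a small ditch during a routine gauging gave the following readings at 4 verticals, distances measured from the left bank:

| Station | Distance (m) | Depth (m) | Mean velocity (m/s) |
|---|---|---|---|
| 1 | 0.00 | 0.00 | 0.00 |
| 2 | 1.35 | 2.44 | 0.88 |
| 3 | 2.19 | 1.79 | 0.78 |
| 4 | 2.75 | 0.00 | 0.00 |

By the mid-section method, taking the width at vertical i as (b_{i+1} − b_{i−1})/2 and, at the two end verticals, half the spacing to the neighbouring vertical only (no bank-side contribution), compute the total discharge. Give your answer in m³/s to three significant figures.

w_2 = (2.19 − 0.00)/2 = 1.095 m; q_2 = 0.88 × 2.44 × 1.095 = 2.351 m³/s
w_3 = (2.75 − 1.35)/2 = 0.7 m; q_3 = 0.78 × 1.79 × 0.7 = 0.9773 m³/s
Stations 1, 4 contribute zero (depth or velocity is 0).
Q = Σ qᵢ = 3.329 m³/s

3.33 m³/s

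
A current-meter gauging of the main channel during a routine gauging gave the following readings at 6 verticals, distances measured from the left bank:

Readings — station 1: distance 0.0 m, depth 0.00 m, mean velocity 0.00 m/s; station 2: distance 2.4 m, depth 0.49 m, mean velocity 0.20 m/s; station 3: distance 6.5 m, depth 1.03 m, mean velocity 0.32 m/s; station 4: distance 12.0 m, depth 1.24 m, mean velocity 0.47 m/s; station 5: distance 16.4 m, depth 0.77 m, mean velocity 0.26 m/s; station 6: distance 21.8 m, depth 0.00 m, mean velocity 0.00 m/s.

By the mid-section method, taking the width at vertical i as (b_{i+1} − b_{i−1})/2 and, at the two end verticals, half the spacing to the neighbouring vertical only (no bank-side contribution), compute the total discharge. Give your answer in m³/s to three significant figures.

w_2 = (6.5 − 0.0)/2 = 3.25 m; q_2 = 0.20 × 0.49 × 3.25 = 0.3185 m³/s
w_3 = (12.0 − 2.4)/2 = 4.8 m; q_3 = 0.32 × 1.03 × 4.8 = 1.582 m³/s
w_4 = (16.4 − 6.5)/2 = 4.95 m; q_4 = 0.47 × 1.24 × 4.95 = 2.885 m³/s
w_5 = (21.8 − 12.0)/2 = 4.9 m; q_5 = 0.26 × 0.77 × 4.9 = 0.9810 m³/s
Stations 1, 6 contribute zero (depth or velocity is 0).
Q = Σ qᵢ = 5.766 m³/s

5.77 m³/s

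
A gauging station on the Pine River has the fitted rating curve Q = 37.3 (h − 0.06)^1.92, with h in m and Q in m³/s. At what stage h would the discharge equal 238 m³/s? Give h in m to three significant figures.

2.69 m

h − h₀ = (Q/C)^(1/b) = (238/37.3)^(1/1.92) = 2.625 m
h = 0.06 + 2.625 = 2.685 m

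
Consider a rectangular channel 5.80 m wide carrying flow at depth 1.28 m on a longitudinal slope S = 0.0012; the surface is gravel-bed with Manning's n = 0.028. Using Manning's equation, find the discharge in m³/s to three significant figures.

A = b·y = 5.80 × 1.28 = 7.424 m²
P = b + 2y = 5.80 + 2×1.28 = 8.360 m
R = A/P = 7.424/8.360 = 0.8880 m
Q = (1/n)·A·R^(2/3)·S^(1/2) = (1/0.028) × 7.424 × 0.8880^(2/3) × 0.0012^(1/2) = 8.486 m³/s

8.49 m³/s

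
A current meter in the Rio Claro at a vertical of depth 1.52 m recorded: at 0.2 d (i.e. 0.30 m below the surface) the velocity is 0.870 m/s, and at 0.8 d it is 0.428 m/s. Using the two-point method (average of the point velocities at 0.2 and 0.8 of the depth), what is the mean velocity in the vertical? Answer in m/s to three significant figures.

v̄ = (0.870 + 0.428) / 2 = 0.6490 m/s

0.649 m/s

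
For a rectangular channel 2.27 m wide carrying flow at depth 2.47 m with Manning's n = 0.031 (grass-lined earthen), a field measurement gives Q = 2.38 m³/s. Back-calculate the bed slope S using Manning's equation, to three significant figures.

0.000242

A = b·y = 2.27 × 2.47 = 5.607 m²
P = b + 2y = 2.27 + 2×2.47 = 7.210 m
R = A/P = 5.607/7.210 = 0.7777 m
S = (Q·n / (1·A·R^(2/3)))² = (2.38×0.031 / (1×5.607×0.8457))² = 0.0002421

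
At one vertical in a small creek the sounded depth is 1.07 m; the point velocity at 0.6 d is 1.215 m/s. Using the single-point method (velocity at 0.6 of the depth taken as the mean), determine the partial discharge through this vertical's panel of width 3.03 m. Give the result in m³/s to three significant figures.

3.94 m³/s

v̄ = v₀.₆ = 1.215 m/s
q = v̄ × d × w = 1.215 × 1.07 × 3.03 = 3.939 m³/s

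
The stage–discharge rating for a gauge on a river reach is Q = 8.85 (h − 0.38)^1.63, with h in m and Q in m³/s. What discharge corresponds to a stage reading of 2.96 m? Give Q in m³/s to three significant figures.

41.5 m³/s

Q = 8.85 × (2.96 − 0.38)^1.63 = 8.85 × 2.58^1.63 = 41.48 m³/s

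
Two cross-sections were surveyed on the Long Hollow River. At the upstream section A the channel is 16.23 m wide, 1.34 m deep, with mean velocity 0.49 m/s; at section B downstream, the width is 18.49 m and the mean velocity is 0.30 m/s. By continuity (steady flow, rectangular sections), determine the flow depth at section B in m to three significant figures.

1.92 m

Q = A₁V₁ = (16.23×1.34) × 0.49 = 10.66 m³/s
d₂ = Q/(b₂ V₂) = 10.66/(18.49×0.30) = 1.921 m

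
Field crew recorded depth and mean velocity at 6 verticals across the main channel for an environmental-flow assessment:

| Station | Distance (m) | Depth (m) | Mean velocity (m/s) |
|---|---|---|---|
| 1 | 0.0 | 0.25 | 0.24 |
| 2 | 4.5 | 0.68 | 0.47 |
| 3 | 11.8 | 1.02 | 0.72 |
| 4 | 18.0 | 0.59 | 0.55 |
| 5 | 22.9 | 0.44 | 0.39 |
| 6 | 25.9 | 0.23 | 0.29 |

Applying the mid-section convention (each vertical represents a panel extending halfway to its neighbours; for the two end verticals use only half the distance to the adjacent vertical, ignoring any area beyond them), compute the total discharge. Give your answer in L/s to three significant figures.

w_1 = (4.5 − 0.0)/2 = 2.25 m; q_1 = 0.24 × 0.25 × 2.25 = 0.1350 m³/s
w_2 = (11.8 − 0.0)/2 = 5.9 m; q_2 = 0.47 × 0.68 × 5.9 = 1.886 m³/s
w_3 = (18.0 − 4.5)/2 = 6.75 m; q_3 = 0.72 × 1.02 × 6.75 = 4.957 m³/s
w_4 = (22.9 − 11.8)/2 = 5.55 m; q_4 = 0.55 × 0.59 × 5.55 = 1.801 m³/s
w_5 = (25.9 − 18.0)/2 = 3.95 m; q_5 = 0.39 × 0.44 × 3.95 = 0.6778 m³/s
w_6 = (25.9 − 22.9)/2 = 1.5 m; q_6 = 0.29 × 0.23 × 1.5 = 0.1001 m³/s
Q = Σ qᵢ = 9.557 m³/s
= 9.557 × 1000 = 9557 L/s

9560 L/s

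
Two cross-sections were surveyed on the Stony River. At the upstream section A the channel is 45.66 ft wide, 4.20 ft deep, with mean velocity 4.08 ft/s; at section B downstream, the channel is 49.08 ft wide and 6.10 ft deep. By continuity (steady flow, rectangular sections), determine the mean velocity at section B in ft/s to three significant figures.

2.61 ft/s

Q = A₁V₁ = (45.66×4.20) × 4.08 = 782.4 ft³/s
A₂ = 49.08 × 6.10 = 299.4 ft²
V₂ = Q/A₂ = 782.4/299.4 = 2.613 ft/s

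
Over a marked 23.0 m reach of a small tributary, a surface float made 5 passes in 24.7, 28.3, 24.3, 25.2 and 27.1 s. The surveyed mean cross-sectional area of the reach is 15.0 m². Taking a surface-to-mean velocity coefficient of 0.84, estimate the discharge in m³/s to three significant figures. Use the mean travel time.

t̄ = (24.7 + 28.3 + 24.3 + 25.2 + 27.1) / 5 = 25.92 s
v_surface = L / t̄ = 23.0 / 25.92 = 0.8873 m/s
v_mean = 0.84 × 0.8873 = 0.7454 m/s
Q = A × v_mean = 15.0 × 0.7454 = 11.18 m³/s

11.2 m³/s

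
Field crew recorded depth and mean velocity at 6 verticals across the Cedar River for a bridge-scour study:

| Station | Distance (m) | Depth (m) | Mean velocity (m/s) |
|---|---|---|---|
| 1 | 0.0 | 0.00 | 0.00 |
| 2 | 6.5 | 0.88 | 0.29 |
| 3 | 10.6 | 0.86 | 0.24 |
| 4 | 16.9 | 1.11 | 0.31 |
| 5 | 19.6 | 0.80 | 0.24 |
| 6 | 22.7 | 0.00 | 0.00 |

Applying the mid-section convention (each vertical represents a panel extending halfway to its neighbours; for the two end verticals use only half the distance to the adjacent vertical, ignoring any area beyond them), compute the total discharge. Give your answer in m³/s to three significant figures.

4.53 m³/s

w_2 = (10.6 − 0.0)/2 = 5.3 m; q_2 = 0.29 × 0.88 × 5.3 = 1.353 m³/s
w_3 = (16.9 − 6.5)/2 = 5.2 m; q_3 = 0.24 × 0.86 × 5.2 = 1.073 m³/s
w_4 = (19.6 − 10.6)/2 = 4.5 m; q_4 = 0.31 × 1.11 × 4.5 = 1.548 m³/s
w_5 = (22.7 − 16.9)/2 = 2.9 m; q_5 = 0.24 × 0.80 × 2.9 = 0.5568 m³/s
Stations 1, 6 contribute zero (depth or velocity is 0).
Q = Σ qᵢ = 4.531 m³/s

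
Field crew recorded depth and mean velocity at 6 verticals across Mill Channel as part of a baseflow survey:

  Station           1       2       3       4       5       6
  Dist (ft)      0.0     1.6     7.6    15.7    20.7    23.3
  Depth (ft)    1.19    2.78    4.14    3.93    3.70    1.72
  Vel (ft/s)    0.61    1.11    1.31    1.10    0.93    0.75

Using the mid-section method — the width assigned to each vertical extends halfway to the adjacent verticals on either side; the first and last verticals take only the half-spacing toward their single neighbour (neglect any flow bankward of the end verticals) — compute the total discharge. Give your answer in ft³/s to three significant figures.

w_1 = (1.6 − 0.0)/2 = 0.8 ft; q_1 = 0.61 × 1.19 × 0.8 = 0.5807 ft³/s
w_2 = (7.6 − 0.0)/2 = 3.8 ft; q_2 = 1.11 × 2.78 × 3.8 = 11.73 ft³/s
w_3 = (15.7 − 1.6)/2 = 7.05 ft; q_3 = 1.31 × 4.14 × 7.05 = 38.23 ft³/s
w_4 = (20.7 − 7.6)/2 = 6.55 ft; q_4 = 1.10 × 3.93 × 6.55 = 28.32 ft³/s
w_5 = (23.3 − 15.7)/2 = 3.8 ft; q_5 = 0.93 × 3.70 × 3.8 = 13.08 ft³/s
w_6 = (23.3 − 20.7)/2 = 1.3 ft; q_6 = 0.75 × 1.72 × 1.3 = 1.677 ft³/s
Q = Σ qᵢ = 93.61 ft³/s

93.6 ft³/s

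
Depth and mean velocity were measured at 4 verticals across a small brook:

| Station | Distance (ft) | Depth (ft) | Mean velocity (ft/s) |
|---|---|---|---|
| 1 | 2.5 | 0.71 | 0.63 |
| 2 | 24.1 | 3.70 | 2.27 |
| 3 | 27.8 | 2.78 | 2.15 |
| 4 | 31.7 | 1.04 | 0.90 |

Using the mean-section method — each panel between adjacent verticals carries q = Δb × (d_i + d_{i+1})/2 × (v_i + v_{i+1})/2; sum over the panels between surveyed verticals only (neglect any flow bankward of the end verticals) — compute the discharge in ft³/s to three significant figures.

Panel 1-2: Δb = 21.6 ft, d̄ = (0.71+3.70)/2 = 2.205, v̄ = (0.63+2.27)/2 = 1.45 → q = 21.6×2.205×1.45 = 69.06 ft³/s
Panel 2-3: Δb = 3.7 ft, d̄ = (3.70+2.78)/2 = 3.24, v̄ = (2.27+2.15)/2 = 2.21 → q = 3.7×3.24×2.21 = 26.49 ft³/s
Panel 3-4: Δb = 3.9 ft, d̄ = (2.78+1.04)/2 = 1.91, v̄ = (2.15+0.90)/2 = 1.525 → q = 3.9×1.91×1.525 = 11.36 ft³/s
Q = Σ q = 106.9 ft³/s

107 ft³/s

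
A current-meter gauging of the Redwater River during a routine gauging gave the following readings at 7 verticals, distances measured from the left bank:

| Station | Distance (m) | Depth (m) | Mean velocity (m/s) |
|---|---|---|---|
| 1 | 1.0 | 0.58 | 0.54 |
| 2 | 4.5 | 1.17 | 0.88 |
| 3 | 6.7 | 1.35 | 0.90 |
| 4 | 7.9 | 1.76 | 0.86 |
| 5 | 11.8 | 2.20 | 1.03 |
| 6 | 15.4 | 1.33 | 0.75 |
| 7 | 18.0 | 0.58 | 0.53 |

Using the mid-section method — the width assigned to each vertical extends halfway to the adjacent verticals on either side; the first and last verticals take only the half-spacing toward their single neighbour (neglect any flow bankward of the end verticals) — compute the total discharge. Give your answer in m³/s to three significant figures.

w_1 = (4.5 − 1.0)/2 = 1.75 m; q_1 = 0.54 × 0.58 × 1.75 = 0.5481 m³/s
w_2 = (6.7 − 1.0)/2 = 2.85 m; q_2 = 0.88 × 1.17 × 2.85 = 2.934 m³/s
w_3 = (7.9 − 4.5)/2 = 1.7 m; q_3 = 0.90 × 1.35 × 1.7 = 2.066 m³/s
w_4 = (11.8 − 6.7)/2 = 2.55 m; q_4 = 0.86 × 1.76 × 2.55 = 3.860 m³/s
w_5 = (15.4 − 7.9)/2 = 3.75 m; q_5 = 1.03 × 2.20 × 3.75 = 8.498 m³/s
w_6 = (18.0 − 11.8)/2 = 3.1 m; q_6 = 0.75 × 1.33 × 3.1 = 3.092 m³/s
w_7 = (18.0 − 15.4)/2 = 1.3 m; q_7 = 0.53 × 0.58 × 1.3 = 0.3996 m³/s
Q = Σ qᵢ = 21.40 m³/s

21.4 m³/s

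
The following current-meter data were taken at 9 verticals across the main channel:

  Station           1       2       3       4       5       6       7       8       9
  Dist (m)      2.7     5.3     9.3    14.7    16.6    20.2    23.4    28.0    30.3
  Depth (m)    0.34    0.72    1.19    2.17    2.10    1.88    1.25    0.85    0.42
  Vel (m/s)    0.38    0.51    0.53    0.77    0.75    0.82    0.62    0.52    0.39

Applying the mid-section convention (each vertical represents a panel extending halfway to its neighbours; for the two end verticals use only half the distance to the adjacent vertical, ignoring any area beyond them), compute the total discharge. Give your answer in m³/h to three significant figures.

w_1 = (5.3 − 2.7)/2 = 1.3 m; q_1 = 0.38 × 0.34 × 1.3 = 0.1680 m³/s
w_2 = (9.3 − 2.7)/2 = 3.3 m; q_2 = 0.51 × 0.72 × 3.3 = 1.212 m³/s
w_3 = (14.7 − 5.3)/2 = 4.7 m; q_3 = 0.53 × 1.19 × 4.7 = 2.964 m³/s
w_4 = (16.6 − 9.3)/2 = 3.65 m; q_4 = 0.77 × 2.17 × 3.65 = 6.099 m³/s
w_5 = (20.2 − 14.7)/2 = 2.75 m; q_5 = 0.75 × 2.10 × 2.75 = 4.331 m³/s
w_6 = (23.4 − 16.6)/2 = 3.4 m; q_6 = 0.82 × 1.88 × 3.4 = 5.241 m³/s
w_7 = (28.0 − 20.2)/2 = 3.9 m; q_7 = 0.62 × 1.25 × 3.9 = 3.023 m³/s
w_8 = (30.3 − 23.4)/2 = 3.45 m; q_8 = 0.52 × 0.85 × 3.45 = 1.525 m³/s
w_9 = (30.3 − 28.0)/2 = 1.15 m; q_9 = 0.39 × 0.42 × 1.15 = 0.1884 m³/s
Q = Σ qᵢ = 24.75 m³/s
= 24.75 × 3600 = 89100 m³/h

89100 m³/h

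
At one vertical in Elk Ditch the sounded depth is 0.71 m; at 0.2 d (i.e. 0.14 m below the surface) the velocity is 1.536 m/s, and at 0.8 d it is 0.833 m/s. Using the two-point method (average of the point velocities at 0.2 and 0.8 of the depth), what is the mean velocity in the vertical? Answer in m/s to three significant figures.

v̄ = (1.536 + 0.833) / 2 = 1.185 m/s

1.18 m/s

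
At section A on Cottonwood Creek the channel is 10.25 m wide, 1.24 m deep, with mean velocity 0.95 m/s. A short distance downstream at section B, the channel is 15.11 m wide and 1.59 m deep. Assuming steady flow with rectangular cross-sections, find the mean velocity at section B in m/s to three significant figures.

0.503 m/s

Q = A₁V₁ = (10.25×1.24) × 0.95 = 12.07 m³/s
A₂ = 15.11 × 1.59 = 24.02 m²
V₂ = Q/A₂ = 12.07/24.02 = 0.5026 m/s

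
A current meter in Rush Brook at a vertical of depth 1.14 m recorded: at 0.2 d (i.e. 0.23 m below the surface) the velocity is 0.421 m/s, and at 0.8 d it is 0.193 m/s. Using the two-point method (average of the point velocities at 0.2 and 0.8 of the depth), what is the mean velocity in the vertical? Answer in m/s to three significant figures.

v̄ = (0.421 + 0.193) / 2 = 0.3070 m/s

0.307 m/s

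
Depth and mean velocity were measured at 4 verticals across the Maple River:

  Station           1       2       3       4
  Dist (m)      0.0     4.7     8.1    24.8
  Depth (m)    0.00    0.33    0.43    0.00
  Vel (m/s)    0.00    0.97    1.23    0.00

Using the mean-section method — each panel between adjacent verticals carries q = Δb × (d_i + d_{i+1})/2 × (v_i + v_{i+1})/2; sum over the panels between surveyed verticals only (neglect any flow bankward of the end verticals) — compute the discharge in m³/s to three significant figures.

4.01 m³/s

Panel 1-2: Δb = 4.7 m, d̄ = (0.00+0.33)/2 = 0.165, v̄ = (0.00+0.97)/2 = 0.485 → q = 4.7×0.165×0.485 = 0.3761 m³/s
Panel 2-3: Δb = 3.4 m, d̄ = (0.33+0.43)/2 = 0.38, v̄ = (0.97+1.23)/2 = 1.1 → q = 3.4×0.38×1.1 = 1.421 m³/s
Panel 3-4: Δb = 16.7 m, d̄ = (0.43+0.00)/2 = 0.215, v̄ = (1.23+0.00)/2 = 0.615 → q = 16.7×0.215×0.615 = 2.208 m³/s
Q = Σ q = 4.005 m³/s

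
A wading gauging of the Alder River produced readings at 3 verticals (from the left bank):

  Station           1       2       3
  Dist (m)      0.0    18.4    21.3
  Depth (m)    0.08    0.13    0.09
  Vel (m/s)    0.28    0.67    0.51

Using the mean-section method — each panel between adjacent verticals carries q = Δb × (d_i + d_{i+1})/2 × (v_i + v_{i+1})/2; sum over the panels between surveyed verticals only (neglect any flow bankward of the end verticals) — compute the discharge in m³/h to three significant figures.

Panel 1-2: Δb = 18.4 m, d̄ = (0.08+0.13)/2 = 0.105, v̄ = (0.28+0.67)/2 = 0.475 → q = 18.4×0.105×0.475 = 0.9177 m³/s
Panel 2-3: Δb = 2.9 m, d̄ = (0.13+0.09)/2 = 0.11, v̄ = (0.67+0.51)/2 = 0.59 → q = 2.9×0.11×0.59 = 0.1882 m³/s
Q = Σ q = 1.106 m³/s
= 1.106 × 3600 = 3981 m³/h

3980 m³/h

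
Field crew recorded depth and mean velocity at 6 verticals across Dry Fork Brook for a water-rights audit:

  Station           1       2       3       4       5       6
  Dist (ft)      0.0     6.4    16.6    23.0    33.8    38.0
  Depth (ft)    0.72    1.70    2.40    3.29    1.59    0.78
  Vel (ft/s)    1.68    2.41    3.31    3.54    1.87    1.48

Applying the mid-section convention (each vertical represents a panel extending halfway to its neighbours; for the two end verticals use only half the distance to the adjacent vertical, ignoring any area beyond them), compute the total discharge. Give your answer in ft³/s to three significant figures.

w_1 = (6.4 − 0.0)/2 = 3.2 ft; q_1 = 1.68 × 0.72 × 3.2 = 3.871 ft³/s
w_2 = (16.6 − 0.0)/2 = 8.3 ft; q_2 = 2.41 × 1.70 × 8.3 = 34.01 ft³/s
w_3 = (23.0 − 6.4)/2 = 8.3 ft; q_3 = 3.31 × 2.40 × 8.3 = 65.94 ft³/s
w_4 = (33.8 − 16.6)/2 = 8.6 ft; q_4 = 3.54 × 3.29 × 8.6 = 100.2 ft³/s
w_5 = (38.0 − 23.0)/2 = 7.5 ft; q_5 = 1.87 × 1.59 × 7.5 = 22.30 ft³/s
w_6 = (38.0 − 33.8)/2 = 2.1 ft; q_6 = 1.48 × 0.78 × 2.1 = 2.424 ft³/s
Q = Σ qᵢ = 228.7 ft³/s

229 ft³/s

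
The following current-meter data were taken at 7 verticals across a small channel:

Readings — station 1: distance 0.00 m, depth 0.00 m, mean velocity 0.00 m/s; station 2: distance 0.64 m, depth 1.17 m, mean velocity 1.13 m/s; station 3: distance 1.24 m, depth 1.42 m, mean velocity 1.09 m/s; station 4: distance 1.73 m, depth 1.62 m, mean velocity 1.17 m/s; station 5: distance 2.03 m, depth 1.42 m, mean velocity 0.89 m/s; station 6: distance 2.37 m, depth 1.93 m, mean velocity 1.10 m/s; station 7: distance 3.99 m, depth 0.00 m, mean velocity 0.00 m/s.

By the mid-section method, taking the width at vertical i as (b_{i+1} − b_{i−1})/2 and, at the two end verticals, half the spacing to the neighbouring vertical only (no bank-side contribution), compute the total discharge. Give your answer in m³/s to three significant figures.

4.90 m³/s

w_2 = (1.24 − 0.00)/2 = 0.62 m; q_2 = 1.13 × 1.17 × 0.62 = 0.8197 m³/s
w_3 = (1.73 − 0.64)/2 = 0.545 m; q_3 = 1.09 × 1.42 × 0.545 = 0.8436 m³/s
w_4 = (2.03 − 1.24)/2 = 0.395 m; q_4 = 1.17 × 1.62 × 0.395 = 0.7487 m³/s
w_5 = (2.37 − 1.73)/2 = 0.32 m; q_5 = 0.89 × 1.42 × 0.32 = 0.4044 m³/s
w_6 = (3.99 − 2.03)/2 = 0.98 m; q_6 = 1.10 × 1.93 × 0.98 = 2.081 m³/s
Stations 1, 7 contribute zero (depth or velocity is 0).
Q = Σ qᵢ = 4.897 m³/s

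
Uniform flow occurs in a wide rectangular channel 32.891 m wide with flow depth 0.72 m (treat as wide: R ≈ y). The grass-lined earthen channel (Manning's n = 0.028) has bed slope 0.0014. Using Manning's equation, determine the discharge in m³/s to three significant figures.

A = b·y = 32.891 × 0.72 = 23.68 m²
Wide channel: R ≈ y = 0.72 m
Q = (1/n)·A·R^(2/3)·S^(1/2) = (1/0.028) × 23.68 × 0.7200^(2/3) × 0.0014^(1/2) = 25.42 m³/s

25.4 m³/s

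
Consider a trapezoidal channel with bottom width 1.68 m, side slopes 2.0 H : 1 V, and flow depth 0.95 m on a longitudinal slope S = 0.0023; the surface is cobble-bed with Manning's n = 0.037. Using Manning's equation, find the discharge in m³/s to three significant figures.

3.04 m³/s

A = (b + z·y)·y = (1.68 + 2.0×0.95)×0.95 = 3.401 m²
P = b + 2y√(1+z²) = 1.68 + 2×0.95×√(1+2.0²) = 5.929 m
R = A/P = 3.401/5.929 = 0.5737 m
Q = (1/n)·A·R^(2/3)·S^(1/2) = (1/0.037) × 3.401 × 0.5737^(2/3) × 0.0023^(1/2) = 3.044 m³/s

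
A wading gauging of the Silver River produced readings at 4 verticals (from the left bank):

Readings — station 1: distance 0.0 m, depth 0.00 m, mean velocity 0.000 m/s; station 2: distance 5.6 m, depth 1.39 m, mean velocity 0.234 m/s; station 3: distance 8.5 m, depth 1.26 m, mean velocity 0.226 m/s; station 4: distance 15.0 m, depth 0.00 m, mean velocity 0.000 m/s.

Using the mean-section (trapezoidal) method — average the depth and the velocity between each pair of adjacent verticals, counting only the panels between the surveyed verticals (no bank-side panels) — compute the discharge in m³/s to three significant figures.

1.80 m³/s

Panel 1-2: Δb = 5.6 m, d̄ = (0.00+1.39)/2 = 0.695, v̄ = (0.000+0.234)/2 = 0.117 → q = 5.6×0.695×0.117 = 0.4554 m³/s
Panel 2-3: Δb = 2.9 m, d̄ = (1.39+1.26)/2 = 1.325, v̄ = (0.234+0.226)/2 = 0.23 → q = 2.9×1.325×0.23 = 0.8838 m³/s
Panel 3-4: Δb = 6.5 m, d̄ = (1.26+0.00)/2 = 0.63, v̄ = (0.226+0.000)/2 = 0.113 → q = 6.5×0.63×0.113 = 0.4627 m³/s
Q = Σ q = 1.802 m³/s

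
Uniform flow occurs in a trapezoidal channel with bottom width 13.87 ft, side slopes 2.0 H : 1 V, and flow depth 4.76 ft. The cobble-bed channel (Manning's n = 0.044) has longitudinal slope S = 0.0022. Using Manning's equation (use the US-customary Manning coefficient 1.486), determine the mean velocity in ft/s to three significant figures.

3.42 ft/s

A = (b + z·y)·y = (13.87 + 2.0×4.76)×4.76 = 111.3 ft²
P = b + 2y√(1+z²) = 13.87 + 2×4.76×√(1+2.0²) = 35.16 ft
R = A/P = 111.3/35.16 = 3.167 ft
Q = (1.486/n)·A·R^(2/3)·S^(1/2) = (1.486/0.044) × 111.3 × 3.167^(2/3) × 0.0022^(1/2) = 380.3 ft³/s
V = Q/A = 380.3/111.3 = 3.416 ft/s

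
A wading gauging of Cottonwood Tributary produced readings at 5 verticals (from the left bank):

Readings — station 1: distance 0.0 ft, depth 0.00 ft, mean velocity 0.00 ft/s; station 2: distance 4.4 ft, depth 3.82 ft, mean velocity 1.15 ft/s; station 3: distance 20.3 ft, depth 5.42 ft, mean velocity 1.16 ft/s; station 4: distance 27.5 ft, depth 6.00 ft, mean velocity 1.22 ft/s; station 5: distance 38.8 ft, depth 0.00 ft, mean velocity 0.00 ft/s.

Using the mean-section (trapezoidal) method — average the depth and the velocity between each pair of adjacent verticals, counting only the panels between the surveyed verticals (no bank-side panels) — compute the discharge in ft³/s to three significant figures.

159 ft³/s

Panel 1-2: Δb = 4.4 ft, d̄ = (0.00+3.82)/2 = 1.91, v̄ = (0.00+1.15)/2 = 0.575 → q = 4.4×1.91×0.575 = 4.832 ft³/s
Panel 2-3: Δb = 15.9 ft, d̄ = (3.82+5.42)/2 = 4.62, v̄ = (1.15+1.16)/2 = 1.155 → q = 15.9×4.62×1.155 = 84.84 ft³/s
Panel 3-4: Δb = 7.2 ft, d̄ = (5.42+6.00)/2 = 5.71, v̄ = (1.16+1.22)/2 = 1.19 → q = 7.2×5.71×1.19 = 48.92 ft³/s
Panel 4-5: Δb = 11.3 ft, d̄ = (6.00+0.00)/2 = 3, v̄ = (1.22+0.00)/2 = 0.61 → q = 11.3×3×0.61 = 20.68 ft³/s
Q = Σ q = 159.3 ft³/s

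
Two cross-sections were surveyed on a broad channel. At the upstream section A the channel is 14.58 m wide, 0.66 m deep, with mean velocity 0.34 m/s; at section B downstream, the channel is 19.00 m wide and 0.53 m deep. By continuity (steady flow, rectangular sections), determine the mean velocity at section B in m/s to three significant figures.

Q = A₁V₁ = (14.58×0.66) × 0.34 = 3.272 m³/s
A₂ = 19.00 × 0.53 = 10.07 m²
V₂ = Q/A₂ = 3.272/10.07 = 0.3249 m/s

0.325 m/s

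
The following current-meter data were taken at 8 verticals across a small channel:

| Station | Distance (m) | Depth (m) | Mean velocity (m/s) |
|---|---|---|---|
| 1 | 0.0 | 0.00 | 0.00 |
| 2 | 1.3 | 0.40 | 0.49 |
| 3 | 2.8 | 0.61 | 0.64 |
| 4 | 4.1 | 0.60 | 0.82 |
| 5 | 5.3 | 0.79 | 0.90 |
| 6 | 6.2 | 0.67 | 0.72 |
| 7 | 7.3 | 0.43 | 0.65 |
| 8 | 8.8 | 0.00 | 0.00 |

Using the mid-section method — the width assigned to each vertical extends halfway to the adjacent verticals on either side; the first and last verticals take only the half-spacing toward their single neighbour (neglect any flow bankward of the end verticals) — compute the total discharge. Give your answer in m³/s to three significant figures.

3.03 m³/s

w_2 = (2.8 − 0.0)/2 = 1.4 m; q_2 = 0.49 × 0.40 × 1.4 = 0.2744 m³/s
w_3 = (4.1 − 1.3)/2 = 1.4 m; q_3 = 0.64 × 0.61 × 1.4 = 0.5466 m³/s
w_4 = (5.3 − 2.8)/2 = 1.25 m; q_4 = 0.82 × 0.60 × 1.25 = 0.6150 m³/s
w_5 = (6.2 − 4.1)/2 = 1.05 m; q_5 = 0.90 × 0.79 × 1.05 = 0.7466 m³/s
w_6 = (7.3 − 5.3)/2 = 1 m; q_6 = 0.72 × 0.67 × 1 = 0.4824 m³/s
w_7 = (8.8 − 6.2)/2 = 1.3 m; q_7 = 0.65 × 0.43 × 1.3 = 0.3634 m³/s
Stations 1, 8 contribute zero (depth or velocity is 0).
Q = Σ qᵢ = 3.028 m³/s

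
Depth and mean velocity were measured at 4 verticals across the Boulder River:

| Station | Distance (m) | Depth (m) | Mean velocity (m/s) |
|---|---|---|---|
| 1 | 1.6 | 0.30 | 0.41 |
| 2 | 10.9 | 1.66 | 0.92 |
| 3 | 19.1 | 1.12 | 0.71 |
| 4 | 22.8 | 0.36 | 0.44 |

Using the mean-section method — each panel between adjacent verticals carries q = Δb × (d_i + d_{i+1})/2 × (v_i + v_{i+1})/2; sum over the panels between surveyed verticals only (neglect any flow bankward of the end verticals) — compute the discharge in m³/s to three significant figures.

16.9 m³/s

Panel 1-2: Δb = 9.3 m, d̄ = (0.30+1.66)/2 = 0.98, v̄ = (0.41+0.92)/2 = 0.665 → q = 9.3×0.98×0.665 = 6.061 m³/s
Panel 2-3: Δb = 8.2 m, d̄ = (1.66+1.12)/2 = 1.39, v̄ = (0.92+0.71)/2 = 0.815 → q = 8.2×1.39×0.815 = 9.289 m³/s
Panel 3-4: Δb = 3.7 m, d̄ = (1.12+0.36)/2 = 0.74, v̄ = (0.71+0.44)/2 = 0.575 → q = 3.7×0.74×0.575 = 1.574 m³/s
Q = Σ q = 16.92 m³/s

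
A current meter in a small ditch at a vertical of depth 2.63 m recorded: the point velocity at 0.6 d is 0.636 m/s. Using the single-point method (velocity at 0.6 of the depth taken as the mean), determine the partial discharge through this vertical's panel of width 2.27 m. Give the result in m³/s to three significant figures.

3.80 m³/s

v̄ = v₀.₆ = 0.636 m/s
q = v̄ × d × w = 0.6360 × 2.63 × 2.27 = 3.797 m³/s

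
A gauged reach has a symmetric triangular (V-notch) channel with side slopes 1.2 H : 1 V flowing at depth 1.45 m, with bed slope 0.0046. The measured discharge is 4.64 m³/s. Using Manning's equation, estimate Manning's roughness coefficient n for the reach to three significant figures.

0.0250

A = z·y² = 1.2×1.45² = 2.523 m²
P = 2y√(1+z²) = 2×1.45×√(1+1.2²) = 4.530 m
R = A/P = 2.523/4.530 = 0.5570 m
n = (1/Q)·A·R^(2/3)·S^(1/2) = (1/4.64) × 2.523 × 0.6769 × 0.06782 = 0.02496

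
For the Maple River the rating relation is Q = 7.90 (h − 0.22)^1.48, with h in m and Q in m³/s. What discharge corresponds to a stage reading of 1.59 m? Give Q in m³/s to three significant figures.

12.6 m³/s

Q = 7.90 × (1.59 − 0.22)^1.48 = 7.90 × 1.37^1.48 = 12.59 m³/s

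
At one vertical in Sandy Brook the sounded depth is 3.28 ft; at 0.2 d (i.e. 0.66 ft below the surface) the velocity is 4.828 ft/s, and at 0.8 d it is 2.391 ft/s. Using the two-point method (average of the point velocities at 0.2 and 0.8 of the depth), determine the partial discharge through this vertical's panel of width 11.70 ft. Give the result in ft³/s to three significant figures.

139 ft³/s

v̄ = (4.828 + 2.391) / 2 = 3.610 ft/s
q = v̄ × d × w = 3.610 × 3.28 × 11.70 = 138.5 ft³/s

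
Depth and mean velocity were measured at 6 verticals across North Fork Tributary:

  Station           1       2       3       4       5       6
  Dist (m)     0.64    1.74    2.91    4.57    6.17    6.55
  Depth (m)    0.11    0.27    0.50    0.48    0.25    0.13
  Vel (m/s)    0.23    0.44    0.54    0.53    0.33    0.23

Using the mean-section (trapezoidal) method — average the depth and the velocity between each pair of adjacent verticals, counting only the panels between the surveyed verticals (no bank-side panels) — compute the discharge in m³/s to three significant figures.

0.997 m³/s

Panel 1-2: Δb = 1.1 m, d̄ = (0.11+0.27)/2 = 0.19, v̄ = (0.23+0.44)/2 = 0.335 → q = 1.1×0.19×0.335 = 0.07002 m³/s
Panel 2-3: Δb = 1.17 m, d̄ = (0.27+0.50)/2 = 0.385, v̄ = (0.44+0.54)/2 = 0.49 → q = 1.17×0.385×0.49 = 0.2207 m³/s
Panel 3-4: Δb = 1.66 m, d̄ = (0.50+0.48)/2 = 0.49, v̄ = (0.54+0.53)/2 = 0.535 → q = 1.66×0.49×0.535 = 0.4352 m³/s
Panel 4-5: Δb = 1.6 m, d̄ = (0.48+0.25)/2 = 0.365, v̄ = (0.53+0.33)/2 = 0.43 → q = 1.6×0.365×0.43 = 0.2511 m³/s
Panel 5-6: Δb = 0.38 m, d̄ = (0.25+0.13)/2 = 0.19, v̄ = (0.33+0.23)/2 = 0.28 → q = 0.38×0.19×0.28 = 0.02022 m³/s
Q = Σ q = 0.9972 m³/s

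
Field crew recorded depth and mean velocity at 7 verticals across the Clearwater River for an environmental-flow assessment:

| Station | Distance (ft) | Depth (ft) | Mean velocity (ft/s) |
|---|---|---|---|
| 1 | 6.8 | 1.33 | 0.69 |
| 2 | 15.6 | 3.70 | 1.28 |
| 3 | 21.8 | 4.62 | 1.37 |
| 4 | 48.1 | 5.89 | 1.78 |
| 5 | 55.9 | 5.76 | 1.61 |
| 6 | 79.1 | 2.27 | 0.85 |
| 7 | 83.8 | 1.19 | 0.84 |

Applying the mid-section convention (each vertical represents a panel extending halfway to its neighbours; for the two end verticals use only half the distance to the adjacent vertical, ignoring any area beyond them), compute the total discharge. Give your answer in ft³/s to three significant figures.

494 ft³/s

w_1 = (15.6 − 6.8)/2 = 4.4 ft; q_1 = 0.69 × 1.33 × 4.4 = 4.038 ft³/s
w_2 = (21.8 − 6.8)/2 = 7.5 ft; q_2 = 1.28 × 3.70 × 7.5 = 35.52 ft³/s
w_3 = (48.1 − 15.6)/2 = 16.25 ft; q_3 = 1.37 × 4.62 × 16.25 = 102.9 ft³/s
w_4 = (55.9 − 21.8)/2 = 17.05 ft; q_4 = 1.78 × 5.89 × 17.05 = 178.8 ft³/s
w_5 = (79.1 − 48.1)/2 = 15.5 ft; q_5 = 1.61 × 5.76 × 15.5 = 143.7 ft³/s
w_6 = (83.8 − 55.9)/2 = 13.95 ft; q_6 = 0.85 × 2.27 × 13.95 = 26.92 ft³/s
w_7 = (83.8 − 79.1)/2 = 2.35 ft; q_7 = 0.84 × 1.19 × 2.35 = 2.349 ft³/s
Q = Σ qᵢ = 494.2 ft³/s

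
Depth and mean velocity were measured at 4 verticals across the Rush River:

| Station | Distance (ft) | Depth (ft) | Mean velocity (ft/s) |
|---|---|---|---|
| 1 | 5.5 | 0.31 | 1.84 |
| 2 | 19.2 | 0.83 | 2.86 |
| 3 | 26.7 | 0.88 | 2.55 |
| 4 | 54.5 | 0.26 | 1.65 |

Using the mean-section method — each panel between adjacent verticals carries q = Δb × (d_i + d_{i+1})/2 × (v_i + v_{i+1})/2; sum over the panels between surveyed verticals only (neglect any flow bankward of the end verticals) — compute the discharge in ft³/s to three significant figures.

69.0 ft³/s

Panel 1-2: Δb = 13.7 ft, d̄ = (0.31+0.83)/2 = 0.57, v̄ = (1.84+2.86)/2 = 2.35 → q = 13.7×0.57×2.35 = 18.35 ft³/s
Panel 2-3: Δb = 7.5 ft, d̄ = (0.83+0.88)/2 = 0.855, v̄ = (2.86+2.55)/2 = 2.705 → q = 7.5×0.855×2.705 = 17.35 ft³/s
Panel 3-4: Δb = 27.8 ft, d̄ = (0.88+0.26)/2 = 0.57, v̄ = (2.55+1.65)/2 = 2.1 → q = 27.8×0.57×2.1 = 33.28 ft³/s
Q = Σ q = 68.97 ft³/s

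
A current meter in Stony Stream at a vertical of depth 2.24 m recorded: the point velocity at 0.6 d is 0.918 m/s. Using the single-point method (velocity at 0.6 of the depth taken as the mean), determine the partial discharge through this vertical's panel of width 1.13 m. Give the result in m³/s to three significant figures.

2.32 m³/s

v̄ = v₀.₆ = 0.918 m/s
q = v̄ × d × w = 0.9180 × 2.24 × 1.13 = 2.324 m³/s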